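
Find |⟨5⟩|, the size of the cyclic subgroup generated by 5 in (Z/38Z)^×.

9

ord(5) | φ(38) = φ(2)·φ(19) = 1·18 = 18 = 2 · 3^2.
Divisors of 18: 1, 2, 3, 6, 9, 18.
Compute 5^d (mod 38) for the divisors d until we hit 1:
5^1 ≡ 5 (mod 38)
5^2 ≡ 25 (mod 38)
5^3 ≡ 11 (mod 38)
5^6 ≡ 7 (mod 38)
5^9 ≡ 1 (mod 38) ✓
Therefore the multiplicative order of 5 modulo 38 is 9.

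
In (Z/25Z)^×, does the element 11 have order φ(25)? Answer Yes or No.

φ(25) = φ(5^2) = 5·(5−1) = 20 = 2^2 · 5.
Test 11^(20/q) mod 25 for each prime factor q of 20:
11^10 ≡ 1 (mod 25)  [q = 2: ≡ 1 ✗]
11^4 ≡ 16 (mod 25)  [q = 5: ≢ 1 ✓]
Since 11^10 ≡ 1, the order of 11 divides 10 < 20, so 11 is not a primitive root.

No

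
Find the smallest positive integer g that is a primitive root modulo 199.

3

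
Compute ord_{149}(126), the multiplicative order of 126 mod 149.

The order of 126 must divide φ(149) = 149 − 1 = 148 = 2^2 · 37.
Divisors of 148: 1, 2, 4, 37, 74, 148.
Check 126^d mod 149 for each divisor in increasing order:
126^1 ≡ 126 (mod 149)
126^2 ≡ 82 (mod 149)
126^4 ≡ 19 (mod 149)
126^37 ≡ 105 (mod 149)
126^74 ≡ 148 (mod 149)
126^148 ≡ 1 (mod 149) ✓
So ord_149(126) = 148.

148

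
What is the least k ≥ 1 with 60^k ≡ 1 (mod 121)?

55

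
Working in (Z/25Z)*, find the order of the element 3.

20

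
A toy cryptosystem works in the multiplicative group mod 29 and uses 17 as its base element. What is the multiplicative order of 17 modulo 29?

The order of 17 must divide φ(29) = 29 − 1 = 28 = 2^2 · 7.
Divisors of 28: 1, 2, 4, 7, 14, 28.
Evaluate successive powers at the divisors of 28:
17^1 ≡ 17 (mod 29)
17^2 ≡ 28 (mod 29)
17^4 ≡ 1 (mod 29) ✓
Hence ord(17) = 4.

4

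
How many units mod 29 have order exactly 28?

12

φ(29) = 29 − 1 = 28 = 2^2 · 7.
Since (Z/29Z)^× is cyclic of order 28, the number of elements of order d is φ(d) when d | 28 and 0 otherwise.
28 = 2^2 · 7 divides 28, and φ(28) = 12.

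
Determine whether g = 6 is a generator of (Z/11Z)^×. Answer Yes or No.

Yes

φ(11) = 11 − 1 = 10 = 2 · 5.
Test 6^(10/q) mod 11 for each prime factor q of 10:
6^5 ≡ 10 (mod 11)  [q = 2: ≢ 1 ✓]
6^2 ≡ 3 (mod 11)  [q = 5: ≢ 1 ✓]
Every test exponent gives a nontrivial residue, hence 6 generates the full group.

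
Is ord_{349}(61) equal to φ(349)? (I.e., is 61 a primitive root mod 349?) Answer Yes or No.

No

φ(349) = 349 − 1 = 348 = 2^2 · 3 · 29.
An element g generates (Z/349Z)^× iff g^(348/q) ≢ 1 (mod 349) for each prime q ∈ {2, 3, 29}.
61^174 ≡ 348 (mod 349)  [q = 2: ≢ 1 ✓]
61^116 ≡ 1 (mod 349)  [q = 3: ≡ 1 ✗]
61^12 ≡ 110 (mod 349)  [q = 29: ≢ 1 ✓]
61^116 ≡ 1 shows ord(61) | 116, strictly less than φ(349); not a primitive root.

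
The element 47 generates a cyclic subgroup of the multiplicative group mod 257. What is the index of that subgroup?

1

By Lagrange's theorem, ord_257(47) divides φ(257) = 257 − 1 = 256 = 2^8.
Divisors of 256: 1, 2, 4, 8, 16, 32, 64, 128, 256.
Evaluate successive powers at the divisors of 256:
47^1 ≡ 47
47^2 ≡ 153
47^4 ≡ 22
47^8 ≡ 227
47^16 ≡ 129
47^32 ≡ 193
47^64 ≡ 241
47^128 ≡ 256
47^256 ≡ 1
So ord_257(47) = 256, hence |⟨47⟩| = 256.
Index = |(Z/257Z)^×| / |⟨47⟩| = 256 / 256 = 1.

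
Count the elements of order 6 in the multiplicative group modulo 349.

2

φ(349) = 349 − 1 = 348 = 2^2 · 3 · 29.
(Z/349Z)^× is cyclic (|G| = 348); a cyclic group of order m has exactly φ(d) elements of each order d | m, and none otherwise.
6 = 2 · 3 divides 348, and φ(6) = 2.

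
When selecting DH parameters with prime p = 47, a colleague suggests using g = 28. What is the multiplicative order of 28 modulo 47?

23

Since 28 ∈ (Z/47Z)^×, its order divides φ(47) = 47 − 1 = 46 = 2 · 23.
Divisors of 46: 1, 2, 23, 46.
Compute 28^d (mod 47) for the divisors d until we hit 1:
28^1 ≡ 28 (mod 47)
28^2 ≡ 32 (mod 47)
28^23 ≡ 1 (mod 47) ✓
The smallest such exponent is 23, so the order of 28 is 23.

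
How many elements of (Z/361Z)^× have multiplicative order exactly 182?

0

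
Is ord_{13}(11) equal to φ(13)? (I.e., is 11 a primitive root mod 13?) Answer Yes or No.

Yes

φ(13) = 13 − 1 = 12 = 2^2 · 3.
11 is a primitive root mod 13 iff 11^(φ(13)/q) ≢ 1 for every prime q | φ(13), i.e. q ∈ {2, 3}.
11^6 ≡ 12 (mod 13)  [q = 2: ≢ 1 ✓]
11^4 ≡ 3 (mod 13)  [q = 3: ≢ 1 ✓]
All checks pass, so 11 has order 12 and is a primitive root modulo 13.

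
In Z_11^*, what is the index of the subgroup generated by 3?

2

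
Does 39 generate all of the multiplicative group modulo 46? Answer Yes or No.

φ(46) = φ(2)·φ(23) = 1·22 = 22 = 2 · 11.
It suffices to check that the order of 39 is not a proper divisor of 22: compute 39^(22/q) for q ∈ {2, 11}.
39^11 ≡ 1 (mod 46)  [q = 2: ≡ 1 ✗]
39^2 ≡ 3 (mod 46)  [q = 11: ≢ 1 ✓]
The check at q = 2 fails, so 39 generates a proper subgroup.

No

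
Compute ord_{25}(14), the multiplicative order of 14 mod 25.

10

Since 14 ∈ (Z/25Z)^×, its order divides φ(25) = φ(5^2) = 5·(5−1) = 20 = 2^2 · 5.
Divisors of 20: 1, 2, 4, 5, 10, 20.
Check 14^d mod 25 for each divisor in increasing order:
14^1 ≡ 14 (mod 25)
14^2 ≡ 21 (mod 25)
14^4 ≡ 16 (mod 25)
14^5 ≡ 24 (mod 25)
14^10 ≡ 1 (mod 25) ✓
So ord_25(14) = 10.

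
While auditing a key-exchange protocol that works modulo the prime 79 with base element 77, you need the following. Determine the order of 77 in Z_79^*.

By Lagrange's theorem, ord_79(77) divides φ(79) = 79 − 1 = 78 = 2 · 3 · 13.
Divisors of 78: 1, 2, 3, 6, 13, 26, 39, 78.
Check 77^d mod 79 for each divisor in increasing order:
77^1 ≡ 77 (mod 79)
77^2 ≡ 4 (mod 79)
77^3 ≡ 71 (mod 79)
77^6 ≡ 64 (mod 79)
77^13 ≡ 24 (mod 79)
77^26 ≡ 23 (mod 79)
77^39 ≡ 78 (mod 79)
77^78 ≡ 1 (mod 79) ✓
Therefore the multiplicative order of 77 modulo 79 is 78.

78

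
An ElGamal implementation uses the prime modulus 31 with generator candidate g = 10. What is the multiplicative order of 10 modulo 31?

Since 10 ∈ (Z/31Z)^×, its order divides φ(31) = 31 − 1 = 30 = 2 · 3 · 5.
Divisors of 30: 1, 2, 3, 5, 6, 10, 15, 30.
Evaluate successive powers at the divisors of 30:
10^1 ≡ 10
10^2 ≡ 7
10^3 ≡ 8
10^5 ≡ 25
10^6 ≡ 2
10^10 ≡ 5
10^15 ≡ 1
So ord_31(10) = 15.

15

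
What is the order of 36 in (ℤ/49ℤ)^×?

7

By Lagrange's theorem, ord_49(36) divides φ(49) = φ(7^2) = 7·(7−1) = 42 = 2 · 3 · 7.
Divisors of 42: 1, 2, 3, 6, 7, 14, 21, 42.
Compute 36^d (mod 49) for the divisors d until we hit 1:
36^1 ≡ 36 (mod 49)
36^2 ≡ 22 (mod 49)
36^3 ≡ 8 (mod 49)
36^6 ≡ 15 (mod 49)
36^7 ≡ 1 (mod 49) ✓
So ord_49(36) = 7.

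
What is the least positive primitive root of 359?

7

φ(359) = 359 − 1 = 358 = 2 · 179.
g is a primitive root iff g^(358/q) ≢ 1 (mod 359) for each prime q ∈ {2, 179}.
g = 2: 2^179 ≡ 1 — hits 1, so not a primitive root.
g = 3: 3^179 ≡ 1 — hits 1, so not a primitive root.
g = 4: 4^179 ≡ 1 — hits 1, so not a primitive root.
g = 5: 5^179 ≡ 1 — hits 1, so not a primitive root.
g = 6: 6^179 ≡ 1 — hits 1, so not a primitive root.
g = 7: 7^179 ≡ 358; 7^2 ≡ 49 — none is 1, so 7 is a primitive root.
So 7 is the smallest generator of (Z/359Z)^×.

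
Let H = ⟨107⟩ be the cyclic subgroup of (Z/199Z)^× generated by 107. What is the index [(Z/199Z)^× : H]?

33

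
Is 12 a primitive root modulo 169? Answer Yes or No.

φ(169) = φ(13^2) = 13·(13−1) = 156 = 2^2 · 3 · 13.
An element g generates (Z/169Z)^× iff g^(156/q) ≢ 1 (mod 169) for each prime q ∈ {2, 3, 13}.
12^78 ≡ 1 (mod 169)  [q = 2: ≡ 1 ✗]
12^52 ≡ 1 (mod 169)  [q = 3: ≡ 1 ✗]
12^12 ≡ 14 (mod 169)  [q = 13: ≢ 1 ✓]
Since 12^78 ≡ 1, the order of 12 divides 78 < 156, so 12 is not a primitive root.

No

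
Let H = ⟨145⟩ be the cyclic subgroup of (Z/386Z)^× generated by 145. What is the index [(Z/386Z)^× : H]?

ord(145) | φ(386) = φ(2)·φ(193) = 1·192 = 192 = 2^6 · 3.
Divisors of 192: 1, 2, 3, 4, 6, 8, 12, 16, 24, 32, 48, 64, 96, 192.
Check 145^d mod 386 for each divisor in increasing order:
145^1 ≡ 145 (mod 386)
145^2 ≡ 181 (mod 386)
145^3 ≡ 383 (mod 386)
145^4 ≡ 337 (mod 386)
145^6 ≡ 9 (mod 386)
145^8 ≡ 85 (mod 386)
145^12 ≡ 81 (mod 386)
145^16 ≡ 277 (mod 386)
145^24 ≡ 385 (mod 386)
145^32 ≡ 301 (mod 386)
145^48 ≡ 1 (mod 386) ✓
The order of 145 is 48, so the subgroup it generates has 48 elements.
[(Z/386Z)^× : ⟨145⟩] = 192/48 = 4.

4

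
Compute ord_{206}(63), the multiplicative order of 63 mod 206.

51

By Lagrange's theorem, ord_206(63) divides φ(206) = φ(2)·φ(103) = 1·102 = 102 = 2 · 3 · 17.
Divisors of 102: 1, 2, 3, 6, 17, 34, 51, 102.
Check 63^d mod 206 for each divisor in increasing order:
63^1 ≡ 63 (mod 206)
63^2 ≡ 55 (mod 206)
63^3 ≡ 169 (mod 206)
63^6 ≡ 133 (mod 206)
63^17 ≡ 149 (mod 206)
63^34 ≡ 159 (mod 206)
63^51 ≡ 1 (mod 206) ✓
So ord_206(63) = 51.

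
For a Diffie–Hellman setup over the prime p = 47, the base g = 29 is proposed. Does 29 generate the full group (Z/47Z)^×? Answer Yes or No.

φ(47) = 47 − 1 = 46 = 2 · 23.
29 is a primitive root mod 47 iff 29^(φ(47)/q) ≢ 1 for every prime q | φ(47), i.e. q ∈ {2, 23}.
29^23 ≡ 46 (mod 47)  [q = 2: ≢ 1 ✓]
29^2 ≡ 42 (mod 47)  [q = 23: ≢ 1 ✓]
Every test exponent gives a nontrivial residue, hence 29 generates the full group.

Yes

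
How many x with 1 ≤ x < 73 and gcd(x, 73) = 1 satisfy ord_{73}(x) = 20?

0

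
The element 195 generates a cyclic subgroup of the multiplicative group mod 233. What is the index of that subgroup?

4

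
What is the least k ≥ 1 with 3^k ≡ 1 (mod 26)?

ord(3) | φ(26) = φ(2)·φ(13) = 1·12 = 12 = 2^2 · 3.
Divisors of 12: 1, 2, 3, 4, 6, 12.
Evaluate successive powers at the divisors of 12:
3^1 ≡ 3
3^2 ≡ 9
3^3 ≡ 1
Therefore the multiplicative order of 3 modulo 26 is 3.

3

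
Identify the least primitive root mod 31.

φ(31) = 31 − 1 = 30 = 2 · 3 · 5.
Test candidates g = 2, 3, … against the prime factors q ∈ {2, 3, 5} of φ(31): g is a generator iff g^(30/q) ≢ 1 for every such q.
g = 2: 2^15 ≡ 1 — hits 1, so not a primitive root.
g = 3: 3^15 ≡ 30; 3^10 ≡ 25; 3^6 ≡ 16 — none is 1, so 3 is a primitive root.
Hence the least primitive root of 31 is 3.

3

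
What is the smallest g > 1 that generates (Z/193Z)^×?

φ(193) = 193 − 1 = 192 = 2^6 · 3.
g is a primitive root iff g^(192/q) ≢ 1 (mod 193) for each prime q ∈ {2, 3}.
g = 2: 2^96 ≡ 1 — hits 1, so not a primitive root.
g = 3: 3^96 ≡ 1 — hits 1, so not a primitive root.
g = 4: 4^96 ≡ 1 — hits 1, so not a primitive root.
g = 5: 5^96 ≡ 192; 5^64 ≡ 84 — none is 1, so 5 is a primitive root.
The smallest primitive root modulo 193 is 5.

5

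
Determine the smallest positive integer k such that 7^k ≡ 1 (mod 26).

The order of 7 must divide φ(26) = φ(2)·φ(13) = 1·12 = 12 = 2^2 · 3.
Divisors of 12: 1, 2, 3, 4, 6, 12.
Test each divisor d:
7^1 ≡ 7 (mod 26)
7^2 ≡ 23 (mod 26)
7^3 ≡ 5 (mod 26)
7^4 ≡ 9 (mod 26)
7^6 ≡ 25 (mod 26)
7^12 ≡ 1 (mod 26) ✓
So ord_26(7) = 12.

12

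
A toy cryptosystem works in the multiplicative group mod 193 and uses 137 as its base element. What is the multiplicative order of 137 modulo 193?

ord(137) | φ(193) = 193 − 1 = 192 = 2^6 · 3.
Divisors of 192: 1, 2, 3, 4, 6, 8, 12, 16, 24, 32, 48, 64, 96, 192.
Compute 137^d (mod 193) for the divisors d until we hit 1:
137^1 ≡ 137 (mod 193)
137^2 ≡ 48 (mod 193)
137^3 ≡ 14 (mod 193)
137^4 ≡ 181 (mod 193)
137^6 ≡ 3 (mod 193)
137^8 ≡ 144 (mod 193)
137^12 ≡ 9 (mod 193)
137^16 ≡ 85 (mod 193)
137^24 ≡ 81 (mod 193)
137^32 ≡ 84 (mod 193)
137^48 ≡ 192 (mod 193)
137^64 ≡ 108 (mod 193)
137^96 ≡ 1 (mod 193) ✓
Therefore the multiplicative order of 137 modulo 193 is 96.

96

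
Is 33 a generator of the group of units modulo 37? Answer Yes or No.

φ(37) = 37 − 1 = 36 = 2^2 · 3^2.
An element g generates (Z/37Z)^× iff g^(36/q) ≢ 1 (mod 37) for each prime q ∈ {2, 3}.
33^18 ≡ 1 (mod 37)  [q = 2: ≡ 1 ✗]
33^12 ≡ 10 (mod 37)  [q = 3: ≢ 1 ✓]
33^18 ≡ 1 shows ord(33) | 18, strictly less than φ(37); not a primitive root.

No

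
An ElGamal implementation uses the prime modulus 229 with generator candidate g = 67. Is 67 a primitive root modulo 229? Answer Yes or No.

Yes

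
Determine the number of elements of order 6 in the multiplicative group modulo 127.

φ(127) = 127 − 1 = 126 = 2 · 3^2 · 7.
(Z/127Z)^× is cyclic (|G| = 126); a cyclic group of order m has exactly φ(d) elements of each order d | m, and none otherwise.
6 = 2 · 3 divides 126, and φ(6) = 2.

2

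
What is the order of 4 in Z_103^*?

51

ord(4) | φ(103) = 103 − 1 = 102 = 2 · 3 · 17.
Divisors of 102: 1, 2, 3, 6, 17, 34, 51, 102.
Evaluate successive powers at the divisors of 102:
4^1 ≡ 4 (mod 103)
4^2 ≡ 16 (mod 103)
4^3 ≡ 64 (mod 103)
4^6 ≡ 79 (mod 103)
4^17 ≡ 46 (mod 103)
4^34 ≡ 56 (mod 103)
4^51 ≡ 1 (mod 103) ✓
Therefore the multiplicative order of 4 modulo 103 is 51.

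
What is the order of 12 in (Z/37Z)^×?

9

The order of 12 must divide φ(37) = 37 − 1 = 36 = 2^2 · 3^2.
Divisors of 36: 1, 2, 3, 4, 6, 9, 12, 18, 36.
Compute 12^d (mod 37) for the divisors d until we hit 1:
12^1 ≡ 12 (mod 37)
12^2 ≡ 33 (mod 37)
12^3 ≡ 26 (mod 37)
12^4 ≡ 16 (mod 37)
12^6 ≡ 10 (mod 37)
12^9 ≡ 1 (mod 37) ✓
So ord_37(12) = 9.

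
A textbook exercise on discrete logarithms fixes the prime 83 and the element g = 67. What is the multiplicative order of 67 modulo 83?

82

By Lagrange's theorem, ord_83(67) divides φ(83) = 83 − 1 = 82 = 2 · 41.
Divisors of 82: 1, 2, 41, 82.
Compute 67^d (mod 83) for the divisors d until we hit 1:
67^1 ≡ 67 (mod 83)
67^2 ≡ 7 (mod 83)
67^41 ≡ 82 (mod 83)
67^82 ≡ 1 (mod 83) ✓
The smallest such exponent is 82, so the order of 67 is 82.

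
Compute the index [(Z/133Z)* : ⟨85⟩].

By Lagrange's theorem, ord_133(85) divides φ(133) = φ(7·19) = (7−1)·(19−1) = 6·18 = 108 = 2^2 · 3^3.
Divisors of 108: 1, 2, 3, 4, 6, 9, 12, 18, 27, 36, 54, 108.
Test each divisor d:
85^1 ≡ 85
85^2 ≡ 43
85^3 ≡ 64
85^4 ≡ 120
85^6 ≡ 106
85^9 ≡ 1
So ord_133(85) = 9, hence |⟨85⟩| = 9.
Index = |(Z/133Z)^×| / |⟨85⟩| = 108 / 9 = 12.

12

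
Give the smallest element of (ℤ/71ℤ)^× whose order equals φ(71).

7

φ(71) = 71 − 1 = 70 = 2 · 5 · 7.
g is a primitive root iff g^(70/q) ≢ 1 (mod 71) for each prime q ∈ {2, 5, 7}.
g = 2: 2^35 ≡ 1 — hits 1, so not a primitive root.
g = 3: 3^35 ≡ 1 — hits 1, so not a primitive root.
g = 4: 4^35 ≡ 1 — hits 1, so not a primitive root.
g = 5: 5^35 ≡ 1 — hits 1, so not a primitive root.
g = 6: 6^35 ≡ 1 — hits 1, so not a primitive root.
g = 7: 7^35 ≡ 70; 7^14 ≡ 54; 7^10 ≡ 45 — none is 1, so 7 is a primitive root.
Hence the least primitive root of 71 is 7.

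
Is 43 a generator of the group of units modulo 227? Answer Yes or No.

No

φ(227) = 227 − 1 = 226 = 2 · 113.
It suffices to check that the order of 43 is not a proper divisor of 226: compute 43^(226/q) for q ∈ {2, 113}.
43^113 ≡ 1 (mod 227)  [q = 2: ≡ 1 ✗]
43^2 ≡ 33 (mod 227)  [q = 113: ≢ 1 ✓]
Since 43^113 ≡ 1, the order of 43 divides 113 < 226, so 43 is not a primitive root.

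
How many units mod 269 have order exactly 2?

φ(269) = 269 − 1 = 268 = 2^2 · 67.
In a cyclic group of order 268, there are φ(d) elements of order d for each divisor d of 268, and zero for non-divisors.
2 | 268, and φ(2) = 2 − 1 = 1.

1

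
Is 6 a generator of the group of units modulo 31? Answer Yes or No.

No

φ(31) = 31 − 1 = 30 = 2 · 3 · 5.
An element g generates (Z/31Z)^× iff g^(30/q) ≢ 1 (mod 31) for each prime q ∈ {2, 3, 5}.
6^15 ≡ 30 (mod 31)  [q = 2: ≢ 1 ✓]
6^10 ≡ 25 (mod 31)  [q = 3: ≢ 1 ✓]
6^6 ≡ 1 (mod 31)  [q = 5: ≡ 1 ✗]
Since 6^6 ≡ 1, the order of 6 divides 6 < 30, so 6 is not a primitive root.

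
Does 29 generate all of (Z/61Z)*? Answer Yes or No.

No

φ(61) = 61 − 1 = 60 = 2^2 · 3 · 5.
29 is a primitive root mod 61 iff 29^(φ(61)/q) ≢ 1 for every prime q | φ(61), i.e. q ∈ {2, 3, 5}.
29^30 ≡ 60 (mod 61)  [q = 2: ≢ 1 ✓]
29^20 ≡ 13 (mod 61)  [q = 3: ≢ 1 ✓]
29^12 ≡ 1 (mod 61)  [q = 5: ≡ 1 ✗]
29^12 ≡ 1 shows ord(29) | 12, strictly less than φ(61); not a primitive root.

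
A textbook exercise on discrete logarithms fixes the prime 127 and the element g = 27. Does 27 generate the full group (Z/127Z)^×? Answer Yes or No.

φ(127) = 127 − 1 = 126 = 2 · 3^2 · 7.
27 is a primitive root mod 127 iff 27^(φ(127)/q) ≢ 1 for every prime q | φ(127), i.e. q ∈ {2, 3, 7}.
27^63 ≡ 126 (mod 127)  [q = 2: ≢ 1 ✓]
27^42 ≡ 1 (mod 127)  [q = 3: ≡ 1 ✗]
27^18 ≡ 64 (mod 127)  [q = 7: ≢ 1 ✓]
Since 27^42 ≡ 1, the order of 27 divides 42 < 126, so 27 is not a primitive root.

No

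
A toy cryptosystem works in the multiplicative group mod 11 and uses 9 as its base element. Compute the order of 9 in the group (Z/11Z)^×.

By Lagrange's theorem, ord_11(9) divides φ(11) = 11 − 1 = 10 = 2 · 5.
Divisors of 10: 1, 2, 5, 10.
Check 9^d mod 11 for each divisor in increasing order:
9^1 ≡ 9
9^2 ≡ 4
9^5 ≡ 1
The smallest such exponent is 5, so the order of 9 is 5.

5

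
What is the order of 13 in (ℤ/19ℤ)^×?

Since 13 ∈ (Z/19Z)^×, its order divides φ(19) = 19 − 1 = 18 = 2 · 3^2.
Divisors of 18: 1, 2, 3, 6, 9, 18.
Compute 13^d (mod 19) for the divisors d until we hit 1:
13^1 ≡ 13 (mod 19)
13^2 ≡ 17 (mod 19)
13^3 ≡ 12 (mod 19)
13^6 ≡ 11 (mod 19)
13^9 ≡ 18 (mod 19)
13^18 ≡ 1 (mod 19) ✓
Hence ord(13) = 18.

18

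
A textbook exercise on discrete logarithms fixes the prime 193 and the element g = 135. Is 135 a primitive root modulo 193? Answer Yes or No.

φ(193) = 193 − 1 = 192 = 2^6 · 3.
135 is a primitive root mod 193 iff 135^(φ(193)/q) ≢ 1 for every prime q | φ(193), i.e. q ∈ {2, 3}.
135^96 ≡ 192 (mod 193)  [q = 2: ≢ 1 ✓]
135^64 ≡ 84 (mod 193)  [q = 3: ≢ 1 ✓]
All checks pass, so 135 has order 192 and is a primitive root modulo 193.

Yes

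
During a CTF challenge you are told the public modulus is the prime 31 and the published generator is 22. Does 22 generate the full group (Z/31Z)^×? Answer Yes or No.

φ(31) = 31 − 1 = 30 = 2 · 3 · 5.
Test 22^(30/q) mod 31 for each prime factor q of 30:
22^15 ≡ 30 (mod 31)  [q = 2: ≢ 1 ✓]
22^10 ≡ 5 (mod 31)  [q = 3: ≢ 1 ✓]
22^6 ≡ 8 (mod 31)  [q = 5: ≢ 1 ✓]
All checks pass, so 22 has order 30 and is a primitive root modulo 31.

Yes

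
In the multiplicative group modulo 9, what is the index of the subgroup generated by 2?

1

ord(2) | φ(9) = φ(3^2) = 3·(3−1) = 6 = 2 · 3.
Divisors of 6: 1, 2, 3, 6.
Compute 2^d (mod 9) for the divisors d until we hit 1:
2^1 ≡ 2 (mod 9)
2^2 ≡ 4 (mod 9)
2^3 ≡ 8 (mod 9)
2^6 ≡ 1 (mod 9) ✓
So ord_9(2) = 6, hence |⟨2⟩| = 6.
The index is φ(9) / ord(2) = 6 / 6 = 1.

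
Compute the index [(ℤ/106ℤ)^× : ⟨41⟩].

The order of 41 must divide φ(106) = φ(2)·φ(53) = 1·52 = 52 = 2^2 · 13.
Divisors of 52: 1, 2, 4, 13, 26, 52.
Test each divisor d:
41^1 ≡ 41 (mod 106)
41^2 ≡ 91 (mod 106)
41^4 ≡ 13 (mod 106)
41^13 ≡ 83 (mod 106)
41^26 ≡ 105 (mod 106)
41^52 ≡ 1 (mod 106) ✓
Thus |⟨41⟩| = ord(41) = 52.
The index is φ(106) / ord(41) = 52 / 52 = 1.

1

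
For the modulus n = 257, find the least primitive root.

3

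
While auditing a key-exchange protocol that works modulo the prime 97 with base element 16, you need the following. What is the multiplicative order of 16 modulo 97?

By Lagrange's theorem, ord_97(16) divides φ(97) = 97 − 1 = 96 = 2^5 · 3.
Divisors of 96: 1, 2, 3, 4, 6, 8, 12, 16, 24, 32, 48, 96.
Evaluate successive powers at the divisors of 96:
16^1 ≡ 16
16^2 ≡ 62
16^3 ≡ 22
16^4 ≡ 61
16^6 ≡ 96
16^8 ≡ 35
16^12 ≡ 1
Hence ord(16) = 12.

12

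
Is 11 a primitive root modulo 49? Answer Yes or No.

No

φ(49) = φ(7^2) = 7·(7−1) = 42 = 2 · 3 · 7.
An element g generates (Z/49Z)^× iff g^(42/q) ≢ 1 (mod 49) for each prime q ∈ {2, 3, 7}.
11^21 ≡ 1 (mod 49)  [q = 2: ≡ 1 ✗]
11^14 ≡ 30 (mod 49)  [q = 3: ≢ 1 ✓]
11^6 ≡ 15 (mod 49)  [q = 7: ≢ 1 ✓]
Since 11^21 ≡ 1, the order of 11 divides 21 < 42, so 11 is not a primitive root.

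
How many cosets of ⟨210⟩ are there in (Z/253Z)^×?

Since 210 ∈ (Z/253Z)^×, its order divides φ(253) = φ(11·23) = (11−1)·(23−1) = 10·22 = 220 = 2^2 · 5 · 11.
Divisors of 220: 1, 2, 4, 5, 10, 11, 20, 22, 44, 55, 110, 220.
Evaluate successive powers at the divisors of 220:
210^1 ≡ 210 (mod 253)
210^2 ≡ 78 (mod 253)
210^4 ≡ 12 (mod 253)
210^5 ≡ 243 (mod 253)
210^10 ≡ 100 (mod 253)
210^11 ≡ 1 (mod 253) ✓
Thus |⟨210⟩| = ord(210) = 11.
Index = |(Z/253Z)^×| / |⟨210⟩| = 220 / 11 = 20.

20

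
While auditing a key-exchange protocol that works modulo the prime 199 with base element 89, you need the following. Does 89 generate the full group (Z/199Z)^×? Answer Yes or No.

φ(199) = 199 − 1 = 198 = 2 · 3^2 · 11.
Test 89^(198/q) mod 199 for each prime factor q of 198:
89^99 ≡ 1 (mod 199)  [q = 2: ≡ 1 ✗]
89^66 ≡ 106 (mod 199)  [q = 3: ≢ 1 ✓]
89^18 ≡ 62 (mod 199)  [q = 11: ≢ 1 ✓]
The check at q = 2 fails, so 89 generates a proper subgroup.

No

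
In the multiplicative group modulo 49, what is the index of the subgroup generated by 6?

3

The order of 6 must divide φ(49) = φ(7^2) = 7·(7−1) = 42 = 2 · 3 · 7.
Divisors of 42: 1, 2, 3, 6, 7, 14, 21, 42.
Compute 6^d (mod 49) for the divisors d until we hit 1:
6^1 ≡ 6 (mod 49)
6^2 ≡ 36 (mod 49)
6^3 ≡ 20 (mod 49)
6^6 ≡ 8 (mod 49)
6^7 ≡ 48 (mod 49)
6^14 ≡ 1 (mod 49) ✓
So ord_49(6) = 14, hence |⟨6⟩| = 14.
Index = |(Z/49Z)^×| / |⟨6⟩| = 42 / 14 = 3.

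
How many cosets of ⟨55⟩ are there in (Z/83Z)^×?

1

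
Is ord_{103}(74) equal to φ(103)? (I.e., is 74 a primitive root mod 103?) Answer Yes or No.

φ(103) = 103 − 1 = 102 = 2 · 3 · 17.
An element g generates (Z/103Z)^× iff g^(102/q) ≢ 1 (mod 103) for each prime q ∈ {2, 3, 17}.
74^51 ≡ 102 (mod 103)  [q = 2: ≢ 1 ✓]
74^34 ≡ 46 (mod 103)  [q = 3: ≢ 1 ✓]
74^6 ≡ 72 (mod 103)  [q = 17: ≢ 1 ✓]
None equal 1, so ord_103(74) = 102: 74 is a primitive root.

Yes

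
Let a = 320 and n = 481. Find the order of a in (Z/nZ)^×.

ord(320) | φ(481) = φ(13·37) = (13−1)·(37−1) = 12·36 = 432 = 2^4 · 3^3.
Divisors of 432: 1, 2, 3, 4, 6, 8, 9, 12, 16, 18, 24, 27, 36, 48, 54, 72, 108, 144, 216, 432.
Test each divisor d:
320^1 ≡ 320 (mod 481)
320^2 ≡ 428 (mod 481)
320^3 ≡ 356 (mod 481)
320^4 ≡ 404 (mod 481)
320^6 ≡ 233 (mod 481)
320^8 ≡ 157 (mod 481)
320^9 ≡ 216 (mod 481)
320^12 ≡ 417 (mod 481)
320^16 ≡ 118 (mod 481)
320^18 ≡ 480 (mod 481)
320^24 ≡ 248 (mod 481)
320^27 ≡ 265 (mod 481)
320^36 ≡ 1 (mod 481) ✓
Therefore the multiplicative order of 320 modulo 481 is 36.

36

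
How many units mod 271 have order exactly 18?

6

φ(271) = 271 − 1 = 270 = 2 · 3^3 · 5.
Since (Z/271Z)^× is cyclic of order 270, the number of elements of order d is φ(d) when d | 270 and 0 otherwise.
18 = 2 · 3^2 divides 270, and φ(18) = 6.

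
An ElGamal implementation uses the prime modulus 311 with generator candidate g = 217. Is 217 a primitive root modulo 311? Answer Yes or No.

Yes

φ(311) = 311 − 1 = 310 = 2 · 5 · 31.
217 is a primitive root mod 311 iff 217^(φ(311)/q) ≢ 1 for every prime q | φ(311), i.e. q ∈ {2, 5, 31}.
217^155 ≡ 310 (mod 311)  [q = 2: ≢ 1 ✓]
217^62 ≡ 52 (mod 311)  [q = 5: ≢ 1 ✓]
217^10 ≡ 265 (mod 311)  [q = 31: ≢ 1 ✓]
None equal 1, so ord_311(217) = 310: 217 is a primitive root.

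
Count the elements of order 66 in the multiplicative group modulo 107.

0

φ(107) = 107 − 1 = 106 = 2 · 53.
(Z/107Z)^× is cyclic (|G| = 106); a cyclic group of order m has exactly φ(d) elements of each order d | m, and none otherwise.
Here 106 is not a multiple of 66, so there are no elements of order 66.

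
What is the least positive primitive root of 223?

φ(223) = 223 − 1 = 222 = 2 · 3 · 37.
g is a primitive root iff g^(222/q) ≢ 1 (mod 223) for each prime q ∈ {2, 3, 37}.
g = 2: 2^111 ≡ 1 — hits 1, so not a primitive root.
g = 3: 3^111 ≡ 222; 3^74 ≡ 183; 3^6 ≡ 60 — none is 1, so 3 is a primitive root.
So 3 is the smallest generator of (Z/223Z)^×.

3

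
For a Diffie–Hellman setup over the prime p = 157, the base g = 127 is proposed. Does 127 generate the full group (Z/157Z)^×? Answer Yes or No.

φ(157) = 157 − 1 = 156 = 2^2 · 3 · 13.
Test 127^(156/q) mod 157 for each prime factor q of 156:
127^78 ≡ 1 (mod 157)  [q = 2: ≡ 1 ✗]
127^52 ≡ 144 (mod 157)  [q = 3: ≢ 1 ✓]
127^12 ≡ 99 (mod 157)  [q = 13: ≢ 1 ✓]
The check at q = 2 fails, so 127 generates a proper subgroup.

No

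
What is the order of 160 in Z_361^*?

114

ord(160) | φ(361) = φ(19^2) = 19·(19−1) = 342 = 2 · 3^2 · 19.
Divisors of 342: 1, 2, 3, 6, 9, 18, 19, 38, 57, 114, 171, 342.
Evaluate successive powers at the divisors of 342:
160^1 ≡ 160
160^2 ≡ 330
160^3 ≡ 94
160^6 ≡ 172
160^9 ≡ 284
160^18 ≡ 153
160^19 ≡ 293
160^38 ≡ 292
160^57 ≡ 360
160^114 ≡ 1
Hence ord(160) = 114.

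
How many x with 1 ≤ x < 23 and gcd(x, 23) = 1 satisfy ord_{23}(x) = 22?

φ(23) = 23 − 1 = 22 = 2 · 11.
(Z/23Z)^× is cyclic (|G| = 22); a cyclic group of order m has exactly φ(d) elements of each order d | m, and none otherwise.
22 = 2 · 11 divides 22, and φ(22) = 10.

10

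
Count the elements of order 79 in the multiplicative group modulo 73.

0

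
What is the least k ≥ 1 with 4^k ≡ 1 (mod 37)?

18

Since 4 ∈ (Z/37Z)^×, its order divides φ(37) = 37 − 1 = 36 = 2^2 · 3^2.
Divisors of 36: 1, 2, 3, 4, 6, 9, 12, 18, 36.
Compute 4^d (mod 37) for the divisors d until we hit 1:
4^1 ≡ 4 (mod 37)
4^2 ≡ 16 (mod 37)
4^3 ≡ 27 (mod 37)
4^4 ≡ 34 (mod 37)
4^6 ≡ 26 (mod 37)
4^9 ≡ 36 (mod 37)
4^12 ≡ 10 (mod 37)
4^18 ≡ 1 (mod 37) ✓
Hence ord(4) = 18.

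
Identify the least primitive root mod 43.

φ(43) = 43 − 1 = 42 = 2 · 3 · 7.
g is a primitive root iff g^(42/q) ≢ 1 (mod 43) for each prime q ∈ {2, 3, 7}.
g = 2: 2^21 ≡ 42; 2^14 ≡ 1 — hits 1, so not a primitive root.
g = 3: 3^21 ≡ 42; 3^14 ≡ 36; 3^6 ≡ 41 — none is 1, so 3 is a primitive root.
So 3 is the smallest generator of (Z/43Z)^×.

3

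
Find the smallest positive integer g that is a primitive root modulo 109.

6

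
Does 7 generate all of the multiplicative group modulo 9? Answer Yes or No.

No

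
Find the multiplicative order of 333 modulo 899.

140

Since 333 ∈ (Z/899Z)^×, its order divides φ(899) = φ(29·31) = (29−1)·(31−1) = 28·30 = 840 = 2^3 · 3 · 5 · 7.
Divisors of 840: 1, 2, 3, 4, 5, 6, 7, 8, 10, 12, 14, 15, 20, 21, 24, 28, 30, 35, 40, 42, 56, 60, 70, 84, 105, 120, 140, 168, 210, 280, 420, 840.
Compute 333^d (mod 899) for the divisors d until we hit 1:
333^1 ≡ 333 (mod 899)
333^2 ≡ 312 (mod 899)
333^3 ≡ 511 (mod 899)
333^4 ≡ 252 (mod 899)
333^5 ≡ 309 (mod 899)
333^6 ≡ 411 (mod 899)
333^7 ≡ 215 (mod 899)
333^8 ≡ 574 (mod 899)
333^10 ≡ 187 (mod 899)
333^12 ≡ 808 (mod 899)
333^14 ≡ 376 (mod 899)
333^15 ≡ 247 (mod 899)
333^20 ≡ 807 (mod 899)
333^21 ≡ 829 (mod 899)
333^24 ≡ 190 (mod 899)
333^28 ≡ 233 (mod 899)
333^30 ≡ 776 (mod 899)
333^35 ≡ 650 (mod 899)
333^40 ≡ 373 (mod 899)
333^42 ≡ 405 (mod 899)
333^56 ≡ 349 (mod 899)
333^60 ≡ 745 (mod 899)
333^70 ≡ 869 (mod 899)
333^84 ≡ 407 (mod 899)
333^105 ≡ 278 (mod 899)
333^120 ≡ 342 (mod 899)
333^140 ≡ 1 (mod 899) ✓
The smallest such exponent is 140, so the order of 333 is 140.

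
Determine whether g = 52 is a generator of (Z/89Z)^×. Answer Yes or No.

No

φ(89) = 89 − 1 = 88 = 2^3 · 11.
It suffices to check that the order of 52 is not a proper divisor of 88: compute 52^(88/q) for q ∈ {2, 11}.
52^44 ≡ 88 (mod 89)  [q = 2: ≢ 1 ✓]
52^8 ≡ 1 (mod 89)  [q = 11: ≡ 1 ✗]
52^8 ≡ 1 shows ord(52) | 8, strictly less than φ(89); not a primitive root.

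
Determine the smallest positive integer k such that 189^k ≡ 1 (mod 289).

ord(189) | φ(289) = φ(17^2) = 17·(17−1) = 272 = 2^4 · 17.
Divisors of 272: 1, 2, 4, 8, 16, 17, 34, 68, 136, 272.
Evaluate successive powers at the divisors of 272:
189^1 ≡ 189 (mod 289)
189^2 ≡ 174 (mod 289)
189^4 ≡ 220 (mod 289)
189^8 ≡ 137 (mod 289)
189^16 ≡ 273 (mod 289)
189^17 ≡ 155 (mod 289)
189^34 ≡ 38 (mod 289)
189^68 ≡ 288 (mod 289)
189^136 ≡ 1 (mod 289) ✓
So ord_289(189) = 136.

136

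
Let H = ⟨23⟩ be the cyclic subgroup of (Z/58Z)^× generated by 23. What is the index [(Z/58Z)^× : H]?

4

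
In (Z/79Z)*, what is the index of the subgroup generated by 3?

The order of 3 must divide φ(79) = 79 − 1 = 78 = 2 · 3 · 13.
Divisors of 78: 1, 2, 3, 6, 13, 26, 39, 78.
Check 3^d mod 79 for each divisor in increasing order:
3^1 ≡ 3 (mod 79)
3^2 ≡ 9 (mod 79)
3^3 ≡ 27 (mod 79)
3^6 ≡ 18 (mod 79)
3^13 ≡ 24 (mod 79)
3^26 ≡ 23 (mod 79)
3^39 ≡ 78 (mod 79)
3^78 ≡ 1 (mod 79) ✓
The order of 3 is 78, so the subgroup it generates has 78 elements.
[(Z/79Z)^× : ⟨3⟩] = 78/78 = 1.

1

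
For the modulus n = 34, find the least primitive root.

φ(34) = φ(2)·φ(17) = 1·16 = 16 = 2^4.
Test candidates g = 2, 3, … against the prime factors q ∈ {2} of φ(34): g is a generator iff g^(16/q) ≢ 1 for every such q.
g = 2: gcd(2, 34) = 2 > 1, not a unit — skip.
g = 3: 3^8 ≡ 33 — none is 1, so 3 is a primitive root.
Hence the least primitive root of 34 is 3.

3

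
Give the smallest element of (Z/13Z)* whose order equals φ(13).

φ(13) = 13 − 1 = 12 = 2^2 · 3.
g is a primitive root iff g^(12/q) ≢ 1 (mod 13) for each prime q ∈ {2, 3}.
g = 2: 2^6 ≡ 12; 2^4 ≡ 3 — none is 1, so 2 is a primitive root.
So 2 is the smallest generator of (Z/13Z)^×.

2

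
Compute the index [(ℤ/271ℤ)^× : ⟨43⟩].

1

Since 43 ∈ (Z/271Z)^×, its order divides φ(271) = 271 − 1 = 270 = 2 · 3^3 · 5.
Divisors of 270: 1, 2, 3, 5, 6, 9, 10, 15, 18, 27, 30, 45, 54, 90, 135, 270.
Check 43^d mod 271 for each divisor in increasing order:
43^1 ≡ 43 (mod 271)
43^2 ≡ 223 (mod 271)
43^3 ≡ 104 (mod 271)
43^5 ≡ 157 (mod 271)
43^6 ≡ 247 (mod 271)
43^9 ≡ 214 (mod 271)
43^10 ≡ 259 (mod 271)
43^15 ≡ 13 (mod 271)
43^18 ≡ 268 (mod 271)
43^27 ≡ 171 (mod 271)
43^30 ≡ 169 (mod 271)
43^45 ≡ 29 (mod 271)
43^54 ≡ 244 (mod 271)
43^90 ≡ 28 (mod 271)
43^135 ≡ 270 (mod 271)
43^270 ≡ 1 (mod 271) ✓
So ord_271(43) = 270, hence |⟨43⟩| = 270.
Index = |(Z/271Z)^×| / |⟨43⟩| = 270 / 270 = 1.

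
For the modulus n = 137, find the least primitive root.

3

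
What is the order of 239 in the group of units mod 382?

ord(239) | φ(382) = φ(2)·φ(191) = 1·190 = 190 = 2 · 5 · 19.
Divisors of 190: 1, 2, 5, 10, 19, 38, 95, 190.
Test each divisor d:
239^1 ≡ 239 (mod 382)
239^2 ≡ 203 (mod 382)
239^5 ≡ 227 (mod 382)
239^10 ≡ 341 (mod 382)
239^19 ≡ 39 (mod 382)
239^38 ≡ 375 (mod 382)
239^95 ≡ 1 (mod 382) ✓
Hence ord(239) = 95.

95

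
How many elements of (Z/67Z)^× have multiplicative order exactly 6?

φ(67) = 67 − 1 = 66 = 2 · 3 · 11.
In a cyclic group of order 66, there are φ(d) elements of order d for each divisor d of 66, and zero for non-divisors.
6 = 2 · 3 divides 66, and φ(6) = 2.

2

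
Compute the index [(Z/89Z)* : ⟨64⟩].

8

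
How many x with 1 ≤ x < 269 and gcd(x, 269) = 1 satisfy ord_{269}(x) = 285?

0

φ(269) = 269 − 1 = 268 = 2^2 · 67.
(Z/269Z)^× is cyclic (|G| = 268); a cyclic group of order m has exactly φ(d) elements of each order d | m, and none otherwise.
285 does not divide 268, so no element of (Z/269Z)^× has order 285.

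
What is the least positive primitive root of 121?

φ(121) = φ(11^2) = 11·(11−1) = 110 = 2 · 5 · 11.
Test candidates g = 2, 3, … against the prime factors q ∈ {2, 5, 11} of φ(121): g is a generator iff g^(110/q) ≢ 1 for every such q.
g = 2: 2^55 ≡ 120; 2^22 ≡ 81; 2^10 ≡ 56 — none is 1, so 2 is a primitive root.
Hence the least primitive root of 121 is 2.

2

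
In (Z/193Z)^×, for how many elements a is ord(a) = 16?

8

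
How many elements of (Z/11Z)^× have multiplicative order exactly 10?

4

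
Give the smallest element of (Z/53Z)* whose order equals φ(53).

2

φ(53) = 53 − 1 = 52 = 2^2 · 13.
Test candidates g = 2, 3, … against the prime factors q ∈ {2, 13} of φ(53): g is a generator iff g^(52/q) ≢ 1 for every such q.
g = 2: 2^26 ≡ 52; 2^4 ≡ 16 — none is 1, so 2 is a primitive root.
So 2 is the smallest generator of (Z/53Z)^×.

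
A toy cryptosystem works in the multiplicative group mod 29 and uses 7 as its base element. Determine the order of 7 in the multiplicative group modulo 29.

7

ord(7) | φ(29) = 29 − 1 = 28 = 2^2 · 7.
Divisors of 28: 1, 2, 4, 7, 14, 28.
Evaluate successive powers at the divisors of 28:
7^1 ≡ 7
7^2 ≡ 20
7^4 ≡ 23
7^7 ≡ 1
Therefore the multiplicative order of 7 modulo 29 is 7.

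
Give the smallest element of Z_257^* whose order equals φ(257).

3

φ(257) = 257 − 1 = 256 = 2^8.
g is a primitive root iff g^(256/q) ≢ 1 (mod 257) for each prime q ∈ {2}.
g = 2: 2^128 ≡ 1 — hits 1, so not a primitive root.
g = 3: 3^128 ≡ 256 — none is 1, so 3 is a primitive root.
So 3 is the smallest generator of (Z/257Z)^×.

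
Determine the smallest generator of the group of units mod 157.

5

φ(157) = 157 − 1 = 156 = 2^2 · 3 · 13.
Test candidates g = 2, 3, … against the prime factors q ∈ {2, 3, 13} of φ(157): g is a generator iff g^(156/q) ≢ 1 for every such q.
g = 2: 2^78 ≡ 156; 2^52 ≡ 1 — hits 1, so not a primitive root.
g = 3: 3^78 ≡ 1 — hits 1, so not a primitive root.
g = 4: 4^78 ≡ 1 — hits 1, so not a primitive root.
g = 5: 5^78 ≡ 156; 5^52 ≡ 12; 5^12 ≡ 130 — none is 1, so 5 is a primitive root.
The smallest primitive root modulo 157 is 5.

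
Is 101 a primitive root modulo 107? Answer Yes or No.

No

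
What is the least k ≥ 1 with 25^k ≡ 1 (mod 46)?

11

By Lagrange's theorem, ord_46(25) divides φ(46) = φ(2)·φ(23) = 1·22 = 22 = 2 · 11.
Divisors of 22: 1, 2, 11, 22.
Compute 25^d (mod 46) for the divisors d until we hit 1:
25^1 ≡ 25
25^2 ≡ 27
25^11 ≡ 1
So ord_46(25) = 11.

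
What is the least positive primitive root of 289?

3

φ(289) = φ(17^2) = 17·(17−1) = 272 = 2^4 · 17.
g is a primitive root iff g^(272/q) ≢ 1 (mod 289) for each prime q ∈ {2, 17}.
g = 2: 2^136 ≡ 1 — hits 1, so not a primitive root.
g = 3: 3^136 ≡ 288; 3^16 ≡ 171 — none is 1, so 3 is a primitive root.
So 3 is the smallest generator of (Z/289Z)^×.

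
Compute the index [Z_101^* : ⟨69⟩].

ord(69) | φ(101) = 101 − 1 = 100 = 2^2 · 5^2.
Divisors of 100: 1, 2, 4, 5, 10, 20, 25, 50, 100.
Compute 69^d (mod 101) for the divisors d until we hit 1:
69^1 ≡ 69 (mod 101)
69^2 ≡ 14 (mod 101)
69^4 ≡ 95 (mod 101)
69^5 ≡ 91 (mod 101)
69^10 ≡ 100 (mod 101)
69^20 ≡ 1 (mod 101) ✓
Thus |⟨69⟩| = ord(69) = 20.
The index is φ(101) / ord(69) = 100 / 20 = 5.

5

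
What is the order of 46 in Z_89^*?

88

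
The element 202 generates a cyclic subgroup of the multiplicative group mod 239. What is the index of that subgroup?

By Lagrange's theorem, ord_239(202) divides φ(239) = 239 − 1 = 238 = 2 · 7 · 17.
Divisors of 238: 1, 2, 7, 14, 17, 34, 119, 238.
Evaluate successive powers at the divisors of 238:
202^1 ≡ 202 (mod 239)
202^2 ≡ 174 (mod 239)
202^7 ≡ 40 (mod 239)
202^14 ≡ 166 (mod 239)
202^17 ≡ 100 (mod 239)
202^34 ≡ 201 (mod 239)
202^119 ≡ 1 (mod 239) ✓
The order of 202 is 119, so the subgroup it generates has 119 elements.
Index = |(Z/239Z)^×| / |⟨202⟩| = 238 / 119 = 2.

2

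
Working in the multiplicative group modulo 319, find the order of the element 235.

The order of 235 must divide φ(319) = φ(11·29) = (11−1)·(29−1) = 10·28 = 280 = 2^3 · 5 · 7.
Divisors of 280: 1, 2, 4, 5, 7, 8, 10, 14, 20, 28, 35, 40, 56, 70, 140, 280.
Evaluate successive powers at the divisors of 280:
235^1 ≡ 235 (mod 319)
235^2 ≡ 38 (mod 319)
235^4 ≡ 168 (mod 319)
235^5 ≡ 243 (mod 319)
235^7 ≡ 302 (mod 319)
235^8 ≡ 152 (mod 319)
235^10 ≡ 34 (mod 319)
235^14 ≡ 289 (mod 319)
235^20 ≡ 199 (mod 319)
235^28 ≡ 262 (mod 319)
235^35 ≡ 12 (mod 319)
235^40 ≡ 45 (mod 319)
235^56 ≡ 59 (mod 319)
235^70 ≡ 144 (mod 319)
235^140 ≡ 1 (mod 319) ✓
So ord_319(235) = 140.

140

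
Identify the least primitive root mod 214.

5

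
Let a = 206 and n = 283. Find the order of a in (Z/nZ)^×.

282

By Lagrange's theorem, ord_283(206) divides φ(283) = 283 − 1 = 282 = 2 · 3 · 47.
Divisors of 282: 1, 2, 3, 6, 47, 94, 141, 282.
Evaluate successive powers at the divisors of 282:
206^1 ≡ 206
206^2 ≡ 269
206^3 ≡ 229
206^6 ≡ 86
206^47 ≡ 239
206^94 ≡ 238
206^141 ≡ 282
206^282 ≡ 1
Hence ord(206) = 282.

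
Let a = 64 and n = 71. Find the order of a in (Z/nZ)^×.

35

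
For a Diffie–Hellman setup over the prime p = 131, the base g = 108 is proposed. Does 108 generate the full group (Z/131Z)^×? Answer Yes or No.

φ(131) = 131 − 1 = 130 = 2 · 5 · 13.
It suffices to check that the order of 108 is not a proper divisor of 130: compute 108^(130/q) for q ∈ {2, 5, 13}.
108^65 ≡ 1 (mod 131)  [q = 2: ≡ 1 ✗]
108^26 ≡ 61 (mod 131)  [q = 5: ≢ 1 ✓]
108^10 ≡ 112 (mod 131)  [q = 13: ≢ 1 ✓]
Since 108^65 ≡ 1, the order of 108 divides 65 < 130, so 108 is not a primitive root.

No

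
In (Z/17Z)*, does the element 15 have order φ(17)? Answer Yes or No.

φ(17) = 17 − 1 = 16 = 2^4.
15 is a primitive root mod 17 iff 15^(φ(17)/q) ≢ 1 for every prime q | φ(17), i.e. q ∈ {2}.
15^8 ≡ 1 (mod 17)  [q = 2: ≡ 1 ✗]
15^8 ≡ 1 shows ord(15) | 8, strictly less than φ(17); not a primitive root.

No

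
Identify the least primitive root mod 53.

φ(53) = 53 − 1 = 52 = 2^2 · 13.
Test candidates g = 2, 3, … against the prime factors q ∈ {2, 13} of φ(53): g is a generator iff g^(52/q) ≢ 1 for every such q.
g = 2: 2^26 ≡ 52; 2^4 ≡ 16 — none is 1, so 2 is a primitive root.
Hence the least primitive root of 53 is 2.

2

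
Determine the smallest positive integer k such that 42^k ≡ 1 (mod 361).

171

Since 42 ∈ (Z/361Z)^×, its order divides φ(361) = φ(19^2) = 19·(19−1) = 342 = 2 · 3^2 · 19.
Divisors of 342: 1, 2, 3, 6, 9, 18, 19, 38, 57, 114, 171, 342.
Compute 42^d (mod 361) for the divisors d until we hit 1:
42^1 ≡ 42
42^2 ≡ 320
42^3 ≡ 83
42^6 ≡ 30
42^9 ≡ 324
42^18 ≡ 286
42^19 ≡ 99
42^38 ≡ 54
42^57 ≡ 292
42^114 ≡ 68
42^171 ≡ 1
Therefore the multiplicative order of 42 modulo 361 is 171.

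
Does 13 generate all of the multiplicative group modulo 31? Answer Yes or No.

Yes

φ(31) = 31 − 1 = 30 = 2 · 3 · 5.
An element g generates (Z/31Z)^× iff g^(30/q) ≢ 1 (mod 31) for each prime q ∈ {2, 3, 5}.
13^15 ≡ 30 (mod 31)  [q = 2: ≢ 1 ✓]
13^10 ≡ 5 (mod 31)  [q = 3: ≢ 1 ✓]
13^6 ≡ 16 (mod 31)  [q = 5: ≢ 1 ✓]
Every test exponent gives a nontrivial residue, hence 13 generates the full group.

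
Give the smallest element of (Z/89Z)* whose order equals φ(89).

φ(89) = 89 − 1 = 88 = 2^3 · 11.
g is a primitive root iff g^(88/q) ≢ 1 (mod 89) for each prime q ∈ {2, 11}.
g = 2: 2^44 ≡ 1 — hits 1, so not a primitive root.
g = 3: 3^44 ≡ 88; 3^8 ≡ 64 — none is 1, so 3 is a primitive root.
The smallest primitive root modulo 89 is 3.

3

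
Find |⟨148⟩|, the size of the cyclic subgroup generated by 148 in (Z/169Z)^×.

52

Since 148 ∈ (Z/169Z)^×, its order divides φ(169) = φ(13^2) = 13·(13−1) = 156 = 2^2 · 3 · 13.
Divisors of 156: 1, 2, 3, 4, 6, 12, 13, 26, 39, 52, 78, 156.
Evaluate successive powers at the divisors of 156:
148^1 ≡ 148 (mod 169)
148^2 ≡ 103 (mod 169)
148^3 ≡ 34 (mod 169)
148^4 ≡ 131 (mod 169)
148^6 ≡ 142 (mod 169)
148^12 ≡ 53 (mod 169)
148^13 ≡ 70 (mod 169)
148^26 ≡ 168 (mod 169)
148^39 ≡ 99 (mod 169)
148^52 ≡ 1 (mod 169) ✓
The smallest such exponent is 52, so the order of 148 is 52.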